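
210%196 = 14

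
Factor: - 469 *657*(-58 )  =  17871714  =  2^1 * 3^2*7^1*29^1*67^1*73^1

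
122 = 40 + 82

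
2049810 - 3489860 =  - 1440050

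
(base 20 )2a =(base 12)42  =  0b110010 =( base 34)1g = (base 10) 50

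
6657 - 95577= - 88920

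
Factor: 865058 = 2^1 *59^1 * 7331^1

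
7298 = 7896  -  598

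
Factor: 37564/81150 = 18782/40575  =  2^1*3^ (-1) * 5^(-2)*541^(-1)*9391^1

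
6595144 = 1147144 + 5448000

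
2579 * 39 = 100581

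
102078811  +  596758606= 698837417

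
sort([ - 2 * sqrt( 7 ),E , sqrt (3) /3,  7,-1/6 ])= [ - 2* sqrt(7 ), - 1/6,sqrt( 3) /3,E,7] 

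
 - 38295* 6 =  - 229770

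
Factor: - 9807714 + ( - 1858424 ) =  - 11666138 = - 2^1*11^1 * 530279^1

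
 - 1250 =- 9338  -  -8088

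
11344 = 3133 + 8211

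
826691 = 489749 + 336942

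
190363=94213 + 96150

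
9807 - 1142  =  8665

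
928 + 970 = 1898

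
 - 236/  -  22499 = 236/22499 = 0.01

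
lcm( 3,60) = 60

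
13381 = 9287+4094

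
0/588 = 0 = 0.00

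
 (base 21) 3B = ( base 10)74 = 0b1001010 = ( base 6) 202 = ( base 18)42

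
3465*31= 107415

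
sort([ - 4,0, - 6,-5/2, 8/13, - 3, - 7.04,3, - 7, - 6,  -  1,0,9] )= [ - 7.04, - 7, - 6, - 6, - 4, - 3, - 5/2, - 1, 0,0,8/13,3, 9] 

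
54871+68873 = 123744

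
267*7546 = 2014782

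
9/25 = 9/25= 0.36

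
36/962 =18/481 = 0.04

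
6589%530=229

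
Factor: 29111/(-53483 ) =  - 43/79 = -43^1*79^(  -  1)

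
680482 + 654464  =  1334946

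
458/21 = 21 + 17/21 = 21.81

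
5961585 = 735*8111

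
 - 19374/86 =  - 226 + 31/43 = -  225.28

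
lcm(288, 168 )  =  2016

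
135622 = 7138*19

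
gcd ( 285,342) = 57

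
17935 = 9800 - - 8135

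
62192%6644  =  2396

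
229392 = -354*( - 648 ) 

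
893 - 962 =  - 69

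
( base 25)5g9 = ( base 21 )806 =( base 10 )3534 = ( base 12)2066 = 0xDCE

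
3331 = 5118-1787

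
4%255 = 4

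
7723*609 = 4703307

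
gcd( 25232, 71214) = 166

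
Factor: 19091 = 17^1*1123^1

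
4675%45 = 40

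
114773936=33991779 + 80782157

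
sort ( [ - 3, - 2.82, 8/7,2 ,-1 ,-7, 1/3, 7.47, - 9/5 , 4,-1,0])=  [  -  7,-3, - 2.82, - 9/5,-1,-1, 0, 1/3, 8/7,2,4,7.47]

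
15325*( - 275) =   -  4214375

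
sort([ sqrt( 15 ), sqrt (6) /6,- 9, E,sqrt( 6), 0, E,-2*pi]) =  [- 9,  -  2*pi,0,sqrt( 6)/6, sqrt( 6 ), E, E, sqrt( 15 ) ] 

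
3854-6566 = -2712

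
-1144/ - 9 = 127 + 1/9 = 127.11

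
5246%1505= 731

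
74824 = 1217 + 73607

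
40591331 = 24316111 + 16275220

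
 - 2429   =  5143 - 7572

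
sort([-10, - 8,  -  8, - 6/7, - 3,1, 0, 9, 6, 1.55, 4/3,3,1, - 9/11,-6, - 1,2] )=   [ - 10, - 8,- 8, - 6, - 3, - 1, - 6/7, - 9/11,0, 1, 1, 4/3, 1.55, 2,3, 6 , 9]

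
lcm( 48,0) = 0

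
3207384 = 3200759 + 6625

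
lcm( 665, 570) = 3990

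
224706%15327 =10128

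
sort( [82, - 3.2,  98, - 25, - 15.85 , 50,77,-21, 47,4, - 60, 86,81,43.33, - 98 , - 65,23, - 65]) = [ - 98 ,-65, - 65 , - 60, - 25, - 21 , - 15.85, - 3.2,4, 23, 43.33, 47, 50,77,81, 82, 86 , 98 ] 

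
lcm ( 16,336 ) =336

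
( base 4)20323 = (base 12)3b7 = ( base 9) 704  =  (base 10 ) 571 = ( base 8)1073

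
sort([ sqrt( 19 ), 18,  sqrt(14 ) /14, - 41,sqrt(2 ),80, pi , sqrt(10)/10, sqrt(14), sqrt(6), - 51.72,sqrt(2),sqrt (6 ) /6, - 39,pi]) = [- 51.72, - 41, - 39, sqrt(14)/14, sqrt(10)/10,sqrt(6)/6,sqrt (2 ),  sqrt( 2 ),  sqrt( 6),pi,pi, sqrt ( 14 ),sqrt( 19),18, 80] 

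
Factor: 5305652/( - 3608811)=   -  2^2*3^(-2)*11^1*17^( - 1) *37^1*103^(-1)*229^( - 1) * 3259^1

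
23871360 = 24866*960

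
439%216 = 7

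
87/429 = 29/143 = 0.20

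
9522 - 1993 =7529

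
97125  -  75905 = 21220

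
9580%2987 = 619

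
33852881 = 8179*4139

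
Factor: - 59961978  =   - 2^1*3^3*37^1 * 30011^1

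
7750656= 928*8352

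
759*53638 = 40711242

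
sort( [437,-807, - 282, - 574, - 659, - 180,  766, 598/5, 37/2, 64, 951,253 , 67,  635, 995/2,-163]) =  [ - 807 , - 659,-574,  -  282, - 180, - 163,  37/2, 64 , 67,598/5, 253, 437 , 995/2, 635, 766,951]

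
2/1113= 2/1113 = 0.00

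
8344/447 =56/3  =  18.67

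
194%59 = 17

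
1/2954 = 1/2954 = 0.00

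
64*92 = 5888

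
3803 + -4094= - 291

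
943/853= 1+90/853 = 1.11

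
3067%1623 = 1444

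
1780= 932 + 848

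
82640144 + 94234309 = 176874453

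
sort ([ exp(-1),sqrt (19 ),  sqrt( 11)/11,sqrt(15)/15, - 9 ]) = [ - 9,sqrt( 15)/15,sqrt( 11)/11,exp (-1),sqrt( 19 )] 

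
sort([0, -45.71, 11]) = [ - 45.71,0, 11]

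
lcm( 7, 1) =7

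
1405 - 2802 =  - 1397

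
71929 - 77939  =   - 6010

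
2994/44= 1497/22 = 68.05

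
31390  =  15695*2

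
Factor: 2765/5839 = 5^1*7^1*79^1*5839^ ( - 1 ) 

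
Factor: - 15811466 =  - 2^1*11^1*718703^1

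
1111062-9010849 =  - 7899787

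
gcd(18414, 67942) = 2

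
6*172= 1032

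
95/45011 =5/2369=   0.00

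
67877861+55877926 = 123755787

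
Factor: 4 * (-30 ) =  - 120 =-2^3*3^1*5^1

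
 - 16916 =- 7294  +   - 9622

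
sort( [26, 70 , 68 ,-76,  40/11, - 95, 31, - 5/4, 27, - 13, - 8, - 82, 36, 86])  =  [ - 95, -82, - 76,-13, - 8, - 5/4,40/11, 26, 27,31,36,  68, 70, 86]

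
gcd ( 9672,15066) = 186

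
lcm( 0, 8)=0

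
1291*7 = 9037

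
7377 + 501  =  7878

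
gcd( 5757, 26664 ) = 303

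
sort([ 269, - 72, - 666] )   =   [  -  666, - 72,  269]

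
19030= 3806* 5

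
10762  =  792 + 9970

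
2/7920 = 1/3960 = 0.00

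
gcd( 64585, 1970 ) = 5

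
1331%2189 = 1331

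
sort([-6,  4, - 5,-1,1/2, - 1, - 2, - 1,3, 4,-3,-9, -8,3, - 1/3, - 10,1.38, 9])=[- 10, - 9, - 8 , - 6, - 5, - 3, - 2, - 1, - 1, - 1, - 1/3,1/2, 1.38,3,3,4,4,9] 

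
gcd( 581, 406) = 7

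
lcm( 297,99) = 297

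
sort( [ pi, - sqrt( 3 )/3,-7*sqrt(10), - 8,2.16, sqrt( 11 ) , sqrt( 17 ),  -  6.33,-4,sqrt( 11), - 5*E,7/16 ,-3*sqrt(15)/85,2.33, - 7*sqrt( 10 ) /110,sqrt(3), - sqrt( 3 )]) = [ - 7* sqrt( 10), - 5 *E,-8 ,-6.33, -4,  -  sqrt(3), - sqrt( 3 ) /3, - 7*sqrt(  10)/110, - 3*sqrt(15)/85,7/16,sqrt( 3),2.16,2.33,pi, sqrt( 11),sqrt( 11),sqrt ( 17) ] 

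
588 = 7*84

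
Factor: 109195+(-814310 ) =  -5^1*141023^1 = -705115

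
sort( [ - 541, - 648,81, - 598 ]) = [ - 648, -598, - 541 , 81]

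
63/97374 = 21/32458 = 0.00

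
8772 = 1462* 6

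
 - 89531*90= - 8057790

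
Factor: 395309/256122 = 2^( - 1)*3^(-5)  *  17^(- 1 )*31^( - 1 ) * 395309^1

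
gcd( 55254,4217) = 1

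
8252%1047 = 923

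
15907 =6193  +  9714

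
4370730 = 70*62439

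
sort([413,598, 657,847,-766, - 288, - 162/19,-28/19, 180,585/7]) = [ - 766, - 288,-162/19 , - 28/19, 585/7, 180,413  ,  598, 657, 847 ]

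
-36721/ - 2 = 18360+1/2 = 18360.50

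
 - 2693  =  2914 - 5607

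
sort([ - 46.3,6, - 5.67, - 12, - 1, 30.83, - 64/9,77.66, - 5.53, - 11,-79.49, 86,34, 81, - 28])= [ - 79.49, - 46.3, - 28,  -  12, - 11, - 64/9,-5.67, - 5.53, - 1, 6,30.83,  34, 77.66, 81, 86] 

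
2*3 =6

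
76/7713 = 76/7713 = 0.01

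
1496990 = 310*4829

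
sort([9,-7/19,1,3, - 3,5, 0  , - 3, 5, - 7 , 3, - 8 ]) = [- 8, - 7,  -  3, - 3, - 7/19, 0, 1,3,3, 5, 5,9]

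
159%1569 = 159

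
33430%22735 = 10695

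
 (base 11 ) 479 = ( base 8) 1072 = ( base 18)1DC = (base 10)570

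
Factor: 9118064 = 2^4*29^1*43^1*457^1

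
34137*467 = 15941979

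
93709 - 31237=62472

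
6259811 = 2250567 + 4009244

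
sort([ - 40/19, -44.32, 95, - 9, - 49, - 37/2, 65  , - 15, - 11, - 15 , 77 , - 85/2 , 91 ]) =[ - 49 , - 44.32, - 85/2, - 37/2, - 15, - 15, - 11 , - 9, - 40/19,  65,  77 , 91, 95]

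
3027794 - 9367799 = - 6340005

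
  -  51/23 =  - 51/23 = - 2.22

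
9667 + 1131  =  10798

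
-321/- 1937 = 321/1937 = 0.17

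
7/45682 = 1/6526  =  0.00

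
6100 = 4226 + 1874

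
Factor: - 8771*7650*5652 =  -  2^3*3^4 * 5^2 * 7^2*17^1*157^1*179^1 = - 379238743800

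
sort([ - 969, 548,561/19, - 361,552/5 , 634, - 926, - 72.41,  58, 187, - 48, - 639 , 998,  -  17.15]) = [ - 969, - 926,-639,-361, - 72.41,-48,-17.15,561/19,58,552/5,187, 548,  634,998] 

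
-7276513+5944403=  - 1332110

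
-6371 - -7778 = 1407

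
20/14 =10/7 = 1.43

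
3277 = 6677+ -3400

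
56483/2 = 56483/2 = 28241.50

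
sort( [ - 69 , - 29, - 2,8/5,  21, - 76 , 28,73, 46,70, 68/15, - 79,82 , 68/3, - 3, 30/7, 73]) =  [ - 79,-76,- 69,- 29, - 3, - 2,8/5,30/7 , 68/15, 21,68/3, 28,  46,  70,73,73, 82 ] 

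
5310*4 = 21240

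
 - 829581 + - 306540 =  - 1136121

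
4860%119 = 100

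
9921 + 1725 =11646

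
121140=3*40380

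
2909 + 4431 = 7340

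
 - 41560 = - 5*8312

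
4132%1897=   338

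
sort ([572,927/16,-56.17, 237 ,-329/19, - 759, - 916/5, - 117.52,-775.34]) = [ - 775.34, - 759, - 916/5,  -  117.52, -56.17, - 329/19,927/16,237,572 ]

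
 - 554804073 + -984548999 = - 1539353072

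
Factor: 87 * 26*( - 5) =  -  11310 = -2^1*3^1 * 5^1 * 13^1*29^1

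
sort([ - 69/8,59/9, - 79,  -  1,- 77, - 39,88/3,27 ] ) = [ - 79,-77, - 39, - 69/8, - 1 , 59/9,27, 88/3]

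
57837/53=1091+14/53=1091.26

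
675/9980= 135/1996 = 0.07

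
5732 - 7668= - 1936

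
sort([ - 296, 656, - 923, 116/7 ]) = [ - 923, - 296,116/7 , 656]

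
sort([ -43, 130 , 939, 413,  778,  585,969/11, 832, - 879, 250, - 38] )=[ - 879, - 43, - 38, 969/11,  130, 250,413, 585, 778, 832, 939 ] 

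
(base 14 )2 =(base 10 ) 2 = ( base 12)2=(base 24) 2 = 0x2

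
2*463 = 926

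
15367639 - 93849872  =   - 78482233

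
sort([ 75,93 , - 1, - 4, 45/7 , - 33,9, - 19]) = [- 33, - 19, - 4,  -  1, 45/7,9, 75, 93] 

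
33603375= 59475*565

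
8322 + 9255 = 17577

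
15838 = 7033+8805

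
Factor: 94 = 2^1*47^1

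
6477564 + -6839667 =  - 362103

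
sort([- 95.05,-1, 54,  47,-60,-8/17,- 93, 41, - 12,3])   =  [ - 95.05, - 93, - 60,-12, -1, - 8/17,  3,41,47,  54]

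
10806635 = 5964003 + 4842632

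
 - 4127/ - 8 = 4127/8 = 515.88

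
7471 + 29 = 7500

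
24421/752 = 32 + 357/752 = 32.47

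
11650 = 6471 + 5179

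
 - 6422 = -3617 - 2805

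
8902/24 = 370  +  11/12 =370.92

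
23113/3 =23113/3 = 7704.33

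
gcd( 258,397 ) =1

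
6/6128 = 3/3064 = 0.00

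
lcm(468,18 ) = 468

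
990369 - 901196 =89173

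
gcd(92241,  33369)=3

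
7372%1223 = 34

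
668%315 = 38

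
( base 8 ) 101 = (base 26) 2d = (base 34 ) 1V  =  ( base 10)65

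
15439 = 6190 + 9249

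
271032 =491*552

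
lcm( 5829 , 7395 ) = 495465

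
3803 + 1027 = 4830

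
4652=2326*2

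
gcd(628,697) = 1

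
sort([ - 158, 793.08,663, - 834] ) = [ - 834,-158, 663,793.08]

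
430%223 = 207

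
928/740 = 232/185  =  1.25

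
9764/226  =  4882/113=43.20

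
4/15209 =4/15209 = 0.00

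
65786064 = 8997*7312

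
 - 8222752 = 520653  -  8743405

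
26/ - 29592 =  - 13/14796  =  -0.00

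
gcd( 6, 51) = 3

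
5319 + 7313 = 12632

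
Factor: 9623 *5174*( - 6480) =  - 322635324960 = - 2^5*3^4* 5^1  *  13^1*199^1*9623^1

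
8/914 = 4/457 = 0.01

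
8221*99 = 813879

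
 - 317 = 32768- 33085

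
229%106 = 17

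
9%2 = 1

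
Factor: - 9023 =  - 7^1*1289^1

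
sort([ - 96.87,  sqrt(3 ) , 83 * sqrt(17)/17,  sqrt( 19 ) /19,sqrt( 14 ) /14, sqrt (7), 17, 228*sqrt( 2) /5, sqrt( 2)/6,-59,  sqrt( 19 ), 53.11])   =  [-96.87, - 59,sqrt(19) /19, sqrt( 2)/6 , sqrt( 14 )/14,  sqrt( 3),sqrt( 7 ),sqrt( 19 ),17, 83*sqrt(17 )/17, 53.11, 228 *sqrt(2) /5 ] 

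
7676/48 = 1919/12 = 159.92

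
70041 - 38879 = 31162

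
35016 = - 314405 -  - 349421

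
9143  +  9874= 19017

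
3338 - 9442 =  - 6104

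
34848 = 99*352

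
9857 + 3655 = 13512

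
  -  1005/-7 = 1005/7 = 143.57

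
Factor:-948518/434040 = -474259/217020 =- 2^(-2 )*3^( -1)*5^( - 1)*19^1*109^1*229^1*3617^( - 1) 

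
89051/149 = 597 + 98/149 = 597.66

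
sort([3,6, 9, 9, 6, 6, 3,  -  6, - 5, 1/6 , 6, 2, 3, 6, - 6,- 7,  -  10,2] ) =[-10, - 7,-6 ,- 6, - 5,1/6,  2 , 2, 3, 3, 3, 6,6  ,  6,  6, 6,9,9]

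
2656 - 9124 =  - 6468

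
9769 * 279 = 2725551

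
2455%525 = 355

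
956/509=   1  +  447/509 = 1.88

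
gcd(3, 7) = 1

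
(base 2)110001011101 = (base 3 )11100020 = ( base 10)3165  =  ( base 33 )2tu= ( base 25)51F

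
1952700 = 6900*283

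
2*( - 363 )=-726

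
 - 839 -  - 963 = 124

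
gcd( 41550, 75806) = 2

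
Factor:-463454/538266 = - 731/849 = - 3^( - 1) * 17^1  *43^1*283^( - 1)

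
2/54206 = 1/27103 = 0.00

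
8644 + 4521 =13165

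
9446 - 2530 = 6916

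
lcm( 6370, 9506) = 617890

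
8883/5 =1776 + 3/5=1776.60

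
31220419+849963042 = 881183461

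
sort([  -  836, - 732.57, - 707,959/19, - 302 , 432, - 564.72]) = [ - 836, - 732.57,  -  707, - 564.72, - 302, 959/19 , 432]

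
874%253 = 115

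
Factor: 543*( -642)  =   - 348606  =  - 2^1 * 3^2*107^1*181^1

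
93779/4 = 93779/4 = 23444.75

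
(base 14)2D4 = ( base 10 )578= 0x242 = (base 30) J8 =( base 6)2402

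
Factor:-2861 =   -  2861^1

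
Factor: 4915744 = 2^5*23^1* 6679^1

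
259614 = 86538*3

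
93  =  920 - 827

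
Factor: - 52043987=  - 17^2*101^1*1783^1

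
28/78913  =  28/78913=0.00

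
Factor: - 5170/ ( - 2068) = 2^(-1 ) * 5^1 = 5/2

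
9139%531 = 112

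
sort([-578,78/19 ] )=[-578,78/19 ]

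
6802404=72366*94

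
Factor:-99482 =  - 2^1*49741^1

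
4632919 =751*6169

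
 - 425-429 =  - 854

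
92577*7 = 648039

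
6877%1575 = 577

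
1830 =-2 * (-915 )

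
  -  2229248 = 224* ( - 9952) 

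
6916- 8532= -1616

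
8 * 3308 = 26464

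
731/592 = 1 + 139/592 = 1.23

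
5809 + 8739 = 14548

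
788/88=197/22 =8.95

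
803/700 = 803/700 = 1.15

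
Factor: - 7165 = -5^1*1433^1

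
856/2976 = 107/372 = 0.29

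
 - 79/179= - 79/179 =- 0.44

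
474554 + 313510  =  788064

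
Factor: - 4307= - 59^1*73^1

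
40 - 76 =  - 36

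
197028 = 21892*9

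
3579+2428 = 6007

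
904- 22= 882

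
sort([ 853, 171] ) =[ 171, 853] 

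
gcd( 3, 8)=1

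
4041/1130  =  3 + 651/1130 = 3.58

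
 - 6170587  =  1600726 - 7771313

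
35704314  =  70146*509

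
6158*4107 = 25290906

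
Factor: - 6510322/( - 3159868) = 3255161/1579934 = 2^( - 1)*7^1 *13^1*35771^1*789967^( - 1)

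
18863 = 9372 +9491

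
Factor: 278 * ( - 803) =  - 223234 = - 2^1*11^1*73^1*139^1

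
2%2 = 0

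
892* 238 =212296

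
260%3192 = 260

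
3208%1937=1271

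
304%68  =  32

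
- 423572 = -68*6229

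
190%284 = 190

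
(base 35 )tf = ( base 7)3001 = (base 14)538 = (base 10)1030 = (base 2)10000000110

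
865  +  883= 1748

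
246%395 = 246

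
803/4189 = 803/4189 = 0.19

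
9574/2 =4787 = 4787.00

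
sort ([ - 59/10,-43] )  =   [-43,-59/10 ]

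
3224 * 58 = 186992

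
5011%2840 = 2171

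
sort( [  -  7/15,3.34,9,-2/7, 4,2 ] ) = [ - 7/15,  -  2/7,2, 3.34,4,9 ] 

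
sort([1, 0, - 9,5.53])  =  [ - 9 , 0, 1, 5.53] 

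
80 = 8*10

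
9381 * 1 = 9381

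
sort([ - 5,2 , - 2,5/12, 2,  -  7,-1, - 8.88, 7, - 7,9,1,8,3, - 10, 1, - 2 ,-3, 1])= [ - 10, - 8.88, - 7, - 7, - 5, - 3,-2, - 2  , - 1, 5/12,1,1, 1,2 , 2,3,7,8,9 ]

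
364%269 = 95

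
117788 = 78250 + 39538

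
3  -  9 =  - 6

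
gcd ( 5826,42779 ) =1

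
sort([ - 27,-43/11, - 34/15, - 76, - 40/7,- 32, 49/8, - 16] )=[ - 76 ,- 32, - 27, - 16,-40/7, - 43/11,-34/15, 49/8] 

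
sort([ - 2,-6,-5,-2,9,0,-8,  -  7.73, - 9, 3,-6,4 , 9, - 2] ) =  [ - 9,-8 , - 7.73,-6, - 6,-5  , - 2,-2, -2,0, 3,4,9, 9] 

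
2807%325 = 207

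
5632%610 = 142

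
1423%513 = 397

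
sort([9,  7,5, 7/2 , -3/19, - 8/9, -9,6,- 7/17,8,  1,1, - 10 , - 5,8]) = [-10, - 9,  -  5, - 8/9,- 7/17, - 3/19, 1, 1, 7/2, 5 , 6,7,8, 8,9] 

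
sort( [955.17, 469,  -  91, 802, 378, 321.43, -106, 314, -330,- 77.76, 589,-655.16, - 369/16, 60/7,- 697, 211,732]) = [ -697, - 655.16,-330, - 106, - 91,-77.76, - 369/16, 60/7, 211, 314, 321.43, 378,469, 589,732,802,  955.17]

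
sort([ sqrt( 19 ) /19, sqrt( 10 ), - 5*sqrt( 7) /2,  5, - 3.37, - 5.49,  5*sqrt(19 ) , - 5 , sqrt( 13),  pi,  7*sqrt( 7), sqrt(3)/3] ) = [ - 5 *sqrt( 7 )/2 , -5.49, - 5, - 3.37,sqrt(19)/19 , sqrt( 3)/3,pi, sqrt( 10 ) , sqrt( 13),5,7 * sqrt( 7) , 5*sqrt (19) ]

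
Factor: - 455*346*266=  - 41876380 = - 2^2*5^1*7^2*13^1*19^1*173^1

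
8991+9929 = 18920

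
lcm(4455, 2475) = 22275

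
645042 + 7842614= 8487656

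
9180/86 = 106 + 32/43 = 106.74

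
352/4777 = 352/4777 = 0.07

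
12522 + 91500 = 104022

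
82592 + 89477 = 172069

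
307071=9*34119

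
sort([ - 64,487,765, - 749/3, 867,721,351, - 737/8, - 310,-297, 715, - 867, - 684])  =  [ - 867,  -  684, - 310,  -  297,-749/3, - 737/8, - 64,351,487, 715,721 , 765,867 ] 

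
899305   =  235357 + 663948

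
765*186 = 142290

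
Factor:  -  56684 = -2^2 * 37^1 *383^1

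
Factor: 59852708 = 2^2*67^1*223331^1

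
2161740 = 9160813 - 6999073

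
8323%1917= 655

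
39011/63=619 + 2/9 = 619.22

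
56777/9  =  6308 + 5/9 = 6308.56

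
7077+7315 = 14392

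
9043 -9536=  - 493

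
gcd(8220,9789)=3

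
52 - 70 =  - 18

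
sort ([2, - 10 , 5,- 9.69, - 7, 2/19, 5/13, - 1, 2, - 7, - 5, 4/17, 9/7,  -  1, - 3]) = [ - 10, - 9.69,-7, - 7, - 5, - 3,-1, - 1 , 2/19,4/17, 5/13 , 9/7, 2, 2, 5 ]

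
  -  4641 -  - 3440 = -1201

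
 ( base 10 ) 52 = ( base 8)64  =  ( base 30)1M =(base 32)1k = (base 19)2e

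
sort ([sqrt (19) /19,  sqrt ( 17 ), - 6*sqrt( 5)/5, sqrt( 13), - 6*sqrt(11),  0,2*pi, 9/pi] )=[ - 6*sqrt( 11 ),  -  6*sqrt(5 ) /5,0,sqrt(19) /19, 9/pi , sqrt(13),sqrt(17),2*pi ] 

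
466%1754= 466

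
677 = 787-110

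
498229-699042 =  - 200813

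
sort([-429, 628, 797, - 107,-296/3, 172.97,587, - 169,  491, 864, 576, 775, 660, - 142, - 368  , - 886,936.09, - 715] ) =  [ - 886, - 715,-429,  -  368, - 169, - 142,-107, - 296/3,172.97, 491, 576, 587, 628,660,  775,797, 864, 936.09 ] 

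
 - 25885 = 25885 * ( - 1) 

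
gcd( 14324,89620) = 4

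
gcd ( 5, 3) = 1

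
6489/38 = 170+29/38 = 170.76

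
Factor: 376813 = 109^1*3457^1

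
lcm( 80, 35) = 560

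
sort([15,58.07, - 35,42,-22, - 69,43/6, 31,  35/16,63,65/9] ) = [  -  69, - 35,-22,35/16,  43/6,65/9, 15, 31,42 , 58.07, 63]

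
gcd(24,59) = 1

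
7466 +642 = 8108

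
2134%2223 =2134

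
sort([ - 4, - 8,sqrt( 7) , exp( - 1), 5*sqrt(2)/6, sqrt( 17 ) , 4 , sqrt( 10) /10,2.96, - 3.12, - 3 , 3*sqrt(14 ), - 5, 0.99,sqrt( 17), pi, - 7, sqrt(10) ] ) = [-8 , - 7, - 5,-4,-3.12, - 3, sqrt ( 10 ) /10,exp( - 1), 0.99, 5*sqrt ( 2) /6, sqrt(7 ) , 2.96,  pi, sqrt (10),4,sqrt(17), sqrt( 17),3*sqrt( 14 ) ] 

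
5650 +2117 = 7767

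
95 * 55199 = 5243905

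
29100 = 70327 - 41227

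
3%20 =3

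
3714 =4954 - 1240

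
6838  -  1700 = 5138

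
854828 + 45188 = 900016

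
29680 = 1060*28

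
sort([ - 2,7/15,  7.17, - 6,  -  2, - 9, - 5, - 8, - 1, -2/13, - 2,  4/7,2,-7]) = [ - 9, - 8, - 7, - 6,-5, - 2,  -  2, - 2, - 1, - 2/13,7/15, 4/7, 2, 7.17] 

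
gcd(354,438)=6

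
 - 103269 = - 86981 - 16288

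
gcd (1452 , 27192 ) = 132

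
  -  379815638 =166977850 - 546793488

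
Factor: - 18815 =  - 5^1*53^1*71^1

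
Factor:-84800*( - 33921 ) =2^6*3^2*5^2*53^1*3769^1 = 2876500800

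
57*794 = 45258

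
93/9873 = 31/3291 = 0.01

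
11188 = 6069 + 5119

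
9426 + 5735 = 15161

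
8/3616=1/452 =0.00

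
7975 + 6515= 14490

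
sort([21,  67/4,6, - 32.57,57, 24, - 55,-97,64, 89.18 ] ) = [ - 97, - 55, - 32.57,6,67/4,21,24,57,64,89.18]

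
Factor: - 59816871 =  - 3^2*6646319^1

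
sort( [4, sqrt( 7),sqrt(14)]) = [ sqrt(7),sqrt(14), 4] 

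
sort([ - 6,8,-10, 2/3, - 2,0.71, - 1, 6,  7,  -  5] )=[  -  10, - 6,-5, - 2, - 1, 2/3 , 0.71, 6,7, 8] 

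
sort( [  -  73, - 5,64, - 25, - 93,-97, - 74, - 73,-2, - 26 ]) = [ - 97, - 93, - 74, - 73,  -  73,-26, - 25, - 5,  -  2,64 ] 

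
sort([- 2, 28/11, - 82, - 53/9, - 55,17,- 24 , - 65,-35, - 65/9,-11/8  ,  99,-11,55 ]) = [ - 82, - 65, - 55, - 35, - 24,  -  11,  -  65/9, - 53/9, - 2 , - 11/8, 28/11,17,55, 99]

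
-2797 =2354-5151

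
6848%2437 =1974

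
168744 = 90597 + 78147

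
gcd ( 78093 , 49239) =9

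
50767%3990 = 2887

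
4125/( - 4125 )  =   - 1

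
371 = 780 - 409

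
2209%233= 112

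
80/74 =1+3/37  =  1.08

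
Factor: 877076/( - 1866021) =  - 2^2 *3^( - 1 ) * 29^1*37^ (-1) * 7561^1 * 16811^ ( - 1)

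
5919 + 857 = 6776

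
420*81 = 34020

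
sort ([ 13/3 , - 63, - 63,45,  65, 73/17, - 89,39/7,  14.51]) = [ - 89,-63, - 63, 73/17 , 13/3,39/7, 14.51,45,  65 ]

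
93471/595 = 157 + 8/85 =157.09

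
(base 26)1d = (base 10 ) 39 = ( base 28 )1b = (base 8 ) 47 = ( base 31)18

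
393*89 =34977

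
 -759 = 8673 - 9432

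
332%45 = 17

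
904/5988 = 226/1497 = 0.15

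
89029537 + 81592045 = 170621582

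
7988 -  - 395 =8383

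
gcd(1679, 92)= 23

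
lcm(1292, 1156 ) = 21964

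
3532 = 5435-1903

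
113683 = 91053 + 22630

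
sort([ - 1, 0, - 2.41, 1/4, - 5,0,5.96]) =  [ -5, - 2.41,  -  1, 0, 0, 1/4, 5.96]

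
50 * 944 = 47200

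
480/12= 40 = 40.00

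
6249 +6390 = 12639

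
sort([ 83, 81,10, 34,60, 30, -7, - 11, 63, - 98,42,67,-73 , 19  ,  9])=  [-98,-73,-11,-7,9, 10, 19,30, 34 , 42,60, 63, 67,  81, 83]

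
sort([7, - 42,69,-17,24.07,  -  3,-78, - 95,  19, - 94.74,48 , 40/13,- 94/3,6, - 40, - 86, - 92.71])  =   [-95, - 94.74, - 92.71, - 86, - 78, - 42, - 40, - 94/3, - 17,  -  3, 40/13,6,7,19,24.07, 48,69 ]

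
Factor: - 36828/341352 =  - 2^( - 1 )*3^1*31^1 *431^( - 1 ) = - 93/862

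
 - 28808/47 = -613 + 3/47 =-612.94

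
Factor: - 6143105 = -5^1*139^1*8839^1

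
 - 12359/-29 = 426 + 5/29 = 426.17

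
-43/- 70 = 43/70=0.61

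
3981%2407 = 1574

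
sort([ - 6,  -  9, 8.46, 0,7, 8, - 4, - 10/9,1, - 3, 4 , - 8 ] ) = [ - 9 ,- 8, - 6,  -  4, - 3, - 10/9,0, 1, 4,7,8,8.46 ] 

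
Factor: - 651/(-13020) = 2^(-2)*5^( - 1 ) = 1/20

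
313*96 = 30048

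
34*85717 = 2914378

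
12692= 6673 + 6019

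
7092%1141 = 246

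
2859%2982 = 2859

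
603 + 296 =899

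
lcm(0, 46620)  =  0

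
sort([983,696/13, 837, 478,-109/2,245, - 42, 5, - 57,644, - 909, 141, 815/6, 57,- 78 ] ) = [-909,-78, -57,-109/2,-42, 5, 696/13 , 57, 815/6, 141 , 245,  478,  644, 837, 983]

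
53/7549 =53/7549 = 0.01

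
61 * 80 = 4880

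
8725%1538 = 1035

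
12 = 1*12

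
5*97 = 485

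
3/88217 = 3/88217 = 0.00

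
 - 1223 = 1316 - 2539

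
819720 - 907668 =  - 87948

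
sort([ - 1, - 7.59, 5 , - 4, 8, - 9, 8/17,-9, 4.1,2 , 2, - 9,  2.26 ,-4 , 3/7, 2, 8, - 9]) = [ -9, - 9 , - 9, - 9, - 7.59,-4, - 4, - 1, 3/7 , 8/17, 2,2, 2,2.26, 4.1, 5, 8  ,  8 ] 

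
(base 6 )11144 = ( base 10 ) 1576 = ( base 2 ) 11000101000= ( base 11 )1203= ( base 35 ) 1A1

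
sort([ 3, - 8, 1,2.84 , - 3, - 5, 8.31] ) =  [ - 8, - 5, - 3, 1,2.84 , 3, 8.31] 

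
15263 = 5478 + 9785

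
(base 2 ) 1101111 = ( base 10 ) 111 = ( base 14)7d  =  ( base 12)93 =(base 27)43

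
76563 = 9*8507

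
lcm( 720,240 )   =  720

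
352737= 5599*63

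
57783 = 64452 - 6669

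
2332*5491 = 12805012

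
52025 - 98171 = - 46146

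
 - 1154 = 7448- 8602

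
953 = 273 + 680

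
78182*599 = 46831018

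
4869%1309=942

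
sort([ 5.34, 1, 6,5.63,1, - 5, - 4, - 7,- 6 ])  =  [ - 7, -6, - 5, - 4, 1 , 1,5.34,5.63,6 ]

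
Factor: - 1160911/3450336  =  -2^( - 5) *3^( - 1)*127^( - 1)*283^( - 1 )*1160911^1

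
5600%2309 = 982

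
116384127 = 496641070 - 380256943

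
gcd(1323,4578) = 21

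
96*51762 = 4969152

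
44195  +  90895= 135090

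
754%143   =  39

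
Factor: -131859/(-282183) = 3^1*7^2*11^( - 1) *13^1 * 17^( - 1) * 23^1 * 503^(-1) = 43953/94061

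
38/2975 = 38/2975 = 0.01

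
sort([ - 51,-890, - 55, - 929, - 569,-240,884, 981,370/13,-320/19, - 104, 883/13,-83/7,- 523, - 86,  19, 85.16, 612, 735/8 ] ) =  [ - 929,-890, - 569,  -  523,- 240, - 104,-86, - 55,-51 , - 320/19,- 83/7, 19 , 370/13, 883/13,85.16,  735/8,612,  884, 981]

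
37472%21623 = 15849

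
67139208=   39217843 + 27921365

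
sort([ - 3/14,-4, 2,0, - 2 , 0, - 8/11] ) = [ - 4,  -  2,- 8/11, - 3/14, 0,0,2] 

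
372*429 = 159588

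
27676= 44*629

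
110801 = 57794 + 53007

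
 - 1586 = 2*( - 793)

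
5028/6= 838 = 838.00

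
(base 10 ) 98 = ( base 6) 242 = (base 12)82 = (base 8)142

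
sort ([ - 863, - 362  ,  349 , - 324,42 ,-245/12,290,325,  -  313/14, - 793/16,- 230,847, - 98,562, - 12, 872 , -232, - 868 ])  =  [ - 868, - 863, - 362,  -  324, - 232, - 230, - 98, - 793/16, - 313/14, - 245/12,- 12, 42,  290,  325,349, 562,847, 872] 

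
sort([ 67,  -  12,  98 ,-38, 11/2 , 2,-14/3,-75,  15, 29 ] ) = [ - 75,-38,-12, - 14/3, 2, 11/2, 15, 29,67 , 98 ] 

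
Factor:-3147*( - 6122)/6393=6421978/2131 = 2^1 * 1049^1*2131^( - 1 )*3061^1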